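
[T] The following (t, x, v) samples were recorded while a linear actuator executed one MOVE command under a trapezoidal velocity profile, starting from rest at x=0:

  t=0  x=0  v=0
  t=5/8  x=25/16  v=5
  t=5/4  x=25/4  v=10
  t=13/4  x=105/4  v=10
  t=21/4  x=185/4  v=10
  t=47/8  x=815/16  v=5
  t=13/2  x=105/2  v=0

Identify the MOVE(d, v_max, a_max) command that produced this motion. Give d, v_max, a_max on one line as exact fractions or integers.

d=105/2 v_max=10 a_max=8

final state: t=13/2, x=105/2, v=0 → d = 105/2
a_max = (5−0)/(5/8−0) = 8
max v = 10 over t∈[5/4,21/4] → v_max = 10
check: 10·(5/4+4) = 105/2 ✓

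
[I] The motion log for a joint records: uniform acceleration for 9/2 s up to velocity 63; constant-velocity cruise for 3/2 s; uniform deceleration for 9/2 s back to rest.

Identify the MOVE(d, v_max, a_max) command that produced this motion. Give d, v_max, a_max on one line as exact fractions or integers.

d=378 v_max=63 a_max=14

a_max = 63/(9/2) = 14
d_a = ½·63·9/2 = 567/4; d_c = 63·3/2 = 189/2
d = 2·567/4 + 189/2 = 378
t_c = 3/2 > 0 → v_max = v_peak = 63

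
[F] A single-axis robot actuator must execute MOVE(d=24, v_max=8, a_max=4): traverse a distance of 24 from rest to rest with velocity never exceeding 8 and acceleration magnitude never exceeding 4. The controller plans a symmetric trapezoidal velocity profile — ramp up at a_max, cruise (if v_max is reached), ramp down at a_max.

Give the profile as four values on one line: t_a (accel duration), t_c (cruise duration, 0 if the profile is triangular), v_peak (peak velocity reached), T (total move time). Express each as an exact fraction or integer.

vₘ²/aₘ = 8²/4 = 16
24 ≥ 16 → trapezoidal
t_a = 8/4 = 2; v_peak = 8
d_cruise = 24 − 16 = 8; t_c = 8/8 = 1
T = 2·2 + 1 = 5

t_a=2 t_c=1 v_peak=8 T=5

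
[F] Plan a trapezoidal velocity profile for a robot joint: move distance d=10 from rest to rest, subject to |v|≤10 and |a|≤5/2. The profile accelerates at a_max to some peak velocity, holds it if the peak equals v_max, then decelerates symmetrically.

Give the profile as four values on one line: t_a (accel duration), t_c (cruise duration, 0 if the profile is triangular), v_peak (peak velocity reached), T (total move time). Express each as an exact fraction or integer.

t_a=2 t_c=0 v_peak=5 T=4

vₘ²/aₘ = 10²/(5/2) = 40
10 < 40 → triangular
v_peak = √(10·5/2) = √25 = 5
t_a = 5/(5/2) = 2; t_c = 0
T = 2·2 = 4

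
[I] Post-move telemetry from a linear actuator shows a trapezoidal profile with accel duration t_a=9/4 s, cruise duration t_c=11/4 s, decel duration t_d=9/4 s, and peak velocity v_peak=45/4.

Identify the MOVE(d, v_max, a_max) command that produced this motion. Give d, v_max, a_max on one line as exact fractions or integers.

a_max = (45/4)/(9/4) = 5
d_a = ½·45/4·9/4 = 405/32; d_c = 45/4·11/4 = 495/16
d = 2·405/32 + 495/16 = 225/4
t_c = 11/4 > 0 → v_max = v_peak = 45/4

d=225/4 v_max=45/4 a_max=5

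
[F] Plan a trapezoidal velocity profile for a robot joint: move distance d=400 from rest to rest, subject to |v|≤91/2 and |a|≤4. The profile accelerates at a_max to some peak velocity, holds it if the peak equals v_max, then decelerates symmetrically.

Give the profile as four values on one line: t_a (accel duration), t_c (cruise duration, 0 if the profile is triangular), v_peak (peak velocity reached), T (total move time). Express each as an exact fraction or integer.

v_max²/a_max = (91/2)²/4 = 8281/16
400 < 8281/16 so t_c = 0
v_peak = √(400·4) = √1600 = 40
t_a = 40/4 = 10; t_c = 0
T = 2·10 = 20

t_a=10 t_c=0 v_peak=40 T=20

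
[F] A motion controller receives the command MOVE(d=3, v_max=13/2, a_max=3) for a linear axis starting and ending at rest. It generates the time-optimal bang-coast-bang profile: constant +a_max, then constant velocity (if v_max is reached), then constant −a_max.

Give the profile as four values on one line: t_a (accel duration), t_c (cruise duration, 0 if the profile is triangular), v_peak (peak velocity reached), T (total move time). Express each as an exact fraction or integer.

t_a=1 t_c=0 v_peak=3 T=2

v_max²/a_max = (13/2)²/3 = 169/12
3 < 169/12 so t_c = 0
v_peak = √(3·3) = √9 = 3
t_a = 3/3 = 1; t_c = 0
T = 2·1 = 2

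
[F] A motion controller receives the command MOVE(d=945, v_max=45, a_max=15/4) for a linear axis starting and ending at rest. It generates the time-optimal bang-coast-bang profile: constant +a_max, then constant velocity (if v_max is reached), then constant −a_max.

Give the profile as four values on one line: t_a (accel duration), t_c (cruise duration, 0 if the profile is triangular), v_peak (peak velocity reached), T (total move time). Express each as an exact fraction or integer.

v_max²/a_max = 45²/(15/4) = 540
945 ≥ 540 → trapezoidal
t_a = 45/(15/4) = 12; v_peak = 45
d_cruise = 945 − 540 = 405; t_c = 405/45 = 9
T = 2·12 + 9 = 33

t_a=12 t_c=9 v_peak=45 T=33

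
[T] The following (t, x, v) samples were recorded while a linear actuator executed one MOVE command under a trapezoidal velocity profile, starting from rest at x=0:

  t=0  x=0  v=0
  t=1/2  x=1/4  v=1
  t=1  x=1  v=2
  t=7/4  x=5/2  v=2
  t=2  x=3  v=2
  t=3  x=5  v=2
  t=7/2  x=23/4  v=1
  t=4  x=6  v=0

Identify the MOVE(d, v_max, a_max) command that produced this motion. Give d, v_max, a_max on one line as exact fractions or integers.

final state: t=4, x=6, v=0 → d = 6
a_max = (1−0)/(1/2−0) = 2
max v = 2 over t∈[1,3] → v_max = 2
check: 2·(1+2) = 6 ✓

d=6 v_max=2 a_max=2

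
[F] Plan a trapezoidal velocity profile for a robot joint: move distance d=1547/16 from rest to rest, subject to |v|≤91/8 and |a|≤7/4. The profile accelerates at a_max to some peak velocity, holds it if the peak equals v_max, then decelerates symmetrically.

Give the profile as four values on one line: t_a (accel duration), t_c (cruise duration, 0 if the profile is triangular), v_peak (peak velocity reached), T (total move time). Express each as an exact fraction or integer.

vₘ²/aₘ = (91/8)²/(7/4) = 1183/16
1547/16 ≥ 1183/16 so v_max reached
t_a = (91/8)/(7/4) = 13/2; v_peak = 91/8
d_cruise = 1547/16 − 1183/16 = 91/4; t_c = (91/4)/(91/8) = 2
T = 2·13/2 + 2 = 15

t_a=13/2 t_c=2 v_peak=91/8 T=15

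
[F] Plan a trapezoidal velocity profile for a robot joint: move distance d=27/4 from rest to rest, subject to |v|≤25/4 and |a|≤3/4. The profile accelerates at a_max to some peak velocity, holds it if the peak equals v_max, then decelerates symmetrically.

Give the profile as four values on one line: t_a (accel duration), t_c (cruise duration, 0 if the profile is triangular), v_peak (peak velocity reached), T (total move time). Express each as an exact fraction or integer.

t_a=3 t_c=0 v_peak=9/4 T=6

vₘ²/aₘ = (25/4)²/(3/4) = 625/12
27/4 < 625/12 ⇒ no cruise
v_peak = √(27/4·3/4) = √(81/16) = 9/4
t_a = (9/4)/(3/4) = 3; t_c = 0
T = 2·3 = 6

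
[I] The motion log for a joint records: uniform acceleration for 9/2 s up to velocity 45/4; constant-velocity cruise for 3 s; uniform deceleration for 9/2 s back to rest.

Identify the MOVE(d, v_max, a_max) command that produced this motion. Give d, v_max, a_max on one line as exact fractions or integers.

a_max = (45/4)/(9/2) = 5/2
d_a = ½·45/4·9/2 = 405/16; d_c = 45/4·3 = 135/4
d = 2·405/16 + 135/4 = 675/8
t_c = 3 > 0 ⇒ limit active, v_max = 45/4

d=675/8 v_max=45/4 a_max=5/2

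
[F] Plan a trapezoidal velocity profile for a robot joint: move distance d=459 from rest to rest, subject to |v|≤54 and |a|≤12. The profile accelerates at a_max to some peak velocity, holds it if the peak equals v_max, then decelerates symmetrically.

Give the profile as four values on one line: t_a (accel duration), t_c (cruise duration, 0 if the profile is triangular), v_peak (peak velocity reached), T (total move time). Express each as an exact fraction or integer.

(v_max)²/a_max = 54²/12 = 243
459 ≥ 243 → trapezoidal
t_a = 54/12 = 9/2; v_peak = 54
d_cruise = 459 − 243 = 216; t_c = 216/54 = 4
T = 2·9/2 + 4 = 13

t_a=9/2 t_c=4 v_peak=54 T=13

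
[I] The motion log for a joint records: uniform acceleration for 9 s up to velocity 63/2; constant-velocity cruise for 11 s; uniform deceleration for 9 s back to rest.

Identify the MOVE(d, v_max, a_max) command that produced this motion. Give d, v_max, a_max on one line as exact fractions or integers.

a_max = (63/2)/9 = 7/2
d_a = ½·63/2·9 = 567/4; d_c = 63/2·11 = 693/2
d = 2·567/4 + 693/2 = 630
t_c = 11 > 0 so v_max = 63/2

d=630 v_max=63/2 a_max=7/2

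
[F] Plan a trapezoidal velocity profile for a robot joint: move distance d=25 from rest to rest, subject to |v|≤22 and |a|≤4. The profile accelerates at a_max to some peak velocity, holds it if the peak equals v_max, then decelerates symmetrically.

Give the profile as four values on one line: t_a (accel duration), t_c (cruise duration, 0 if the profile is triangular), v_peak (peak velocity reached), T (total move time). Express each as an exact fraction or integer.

t_a=5/2 t_c=0 v_peak=10 T=5

v_max²/a_max = 22²/4 = 121
25 < 121 ⇒ no cruise
v_peak = √(25·4) = √100 = 10
t_a = 10/4 = 5/2; t_c = 0
T = 2·5/2 = 5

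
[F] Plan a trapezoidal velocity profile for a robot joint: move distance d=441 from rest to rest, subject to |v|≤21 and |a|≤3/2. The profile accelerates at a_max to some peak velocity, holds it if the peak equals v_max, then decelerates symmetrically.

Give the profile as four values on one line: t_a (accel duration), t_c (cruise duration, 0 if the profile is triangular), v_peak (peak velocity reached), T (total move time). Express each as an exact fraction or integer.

(v_max)²/a_max = 21²/(3/2) = 294
441 ≥ 294 so v_max reached
t_a = 21/(3/2) = 14; v_peak = 21
d_cruise = 441 − 294 = 147; t_c = 147/21 = 7
T = 2·14 + 7 = 35

t_a=14 t_c=7 v_peak=21 T=35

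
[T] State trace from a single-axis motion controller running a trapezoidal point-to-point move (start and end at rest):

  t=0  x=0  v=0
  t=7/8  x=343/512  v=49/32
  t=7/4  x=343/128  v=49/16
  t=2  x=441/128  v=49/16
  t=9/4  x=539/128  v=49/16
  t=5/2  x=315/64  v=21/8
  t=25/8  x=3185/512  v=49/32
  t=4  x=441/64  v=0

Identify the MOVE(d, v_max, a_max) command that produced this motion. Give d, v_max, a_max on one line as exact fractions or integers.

d=441/64 v_max=49/16 a_max=7/4

final state: t=4, x=441/64, v=0 → d = 441/64
a_max = (49/32−0)/(7/8−0) = 7/4
max v = 49/16 over t∈[7/4,9/4] → v_max = 49/16
check: 49/16·(7/4+1/2) = 441/64 ✓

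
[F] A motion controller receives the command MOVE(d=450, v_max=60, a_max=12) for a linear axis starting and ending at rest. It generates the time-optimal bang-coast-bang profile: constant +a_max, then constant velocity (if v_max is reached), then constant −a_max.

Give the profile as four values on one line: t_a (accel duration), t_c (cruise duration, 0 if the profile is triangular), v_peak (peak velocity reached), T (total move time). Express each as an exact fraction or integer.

t_a=5 t_c=5/2 v_peak=60 T=25/2

vₘ²/aₘ = 60²/12 = 300
450 ≥ 300 so v_max reached
t_a = 60/12 = 5; v_peak = 60
d_cruise = 450 − 300 = 150; t_c = 150/60 = 5/2
T = 2·5 + 5/2 = 25/2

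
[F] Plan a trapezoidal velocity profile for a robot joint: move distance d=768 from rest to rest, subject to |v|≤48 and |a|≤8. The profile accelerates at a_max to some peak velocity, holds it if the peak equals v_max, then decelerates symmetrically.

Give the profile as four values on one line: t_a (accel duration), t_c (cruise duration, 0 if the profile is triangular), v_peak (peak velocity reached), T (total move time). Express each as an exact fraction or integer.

vₘ²/aₘ = 48²/8 = 288
768 ≥ 288 so v_max reached
t_a = 48/8 = 6; v_peak = 48
d_cruise = 768 − 288 = 480; t_c = 480/48 = 10
T = 2·6 + 10 = 22

t_a=6 t_c=10 v_peak=48 T=22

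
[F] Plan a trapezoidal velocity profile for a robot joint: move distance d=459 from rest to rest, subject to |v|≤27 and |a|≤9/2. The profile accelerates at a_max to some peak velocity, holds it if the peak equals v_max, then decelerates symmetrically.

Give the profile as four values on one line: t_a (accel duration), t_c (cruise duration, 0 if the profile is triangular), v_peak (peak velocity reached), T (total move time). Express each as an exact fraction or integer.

t_a=6 t_c=11 v_peak=27 T=23

vₘ²/aₘ = 27²/(9/2) = 162
459 ≥ 162 → trapezoidal
t_a = 27/(9/2) = 6; v_peak = 27
d_cruise = 459 − 162 = 297; t_c = 297/27 = 11
T = 2·6 + 11 = 23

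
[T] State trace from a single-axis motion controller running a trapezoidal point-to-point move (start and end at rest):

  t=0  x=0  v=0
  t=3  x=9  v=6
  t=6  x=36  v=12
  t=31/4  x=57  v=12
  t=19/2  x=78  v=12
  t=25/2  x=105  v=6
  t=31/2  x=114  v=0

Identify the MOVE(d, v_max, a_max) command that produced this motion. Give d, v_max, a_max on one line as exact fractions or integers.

final state: t=31/2, x=114, v=0 → d = 114
a_max = (6−0)/(3−0) = 2
max v = 12 over t∈[6,19/2] → v_max = 12
check: 12·(6+7/2) = 114 ✓

d=114 v_max=12 a_max=2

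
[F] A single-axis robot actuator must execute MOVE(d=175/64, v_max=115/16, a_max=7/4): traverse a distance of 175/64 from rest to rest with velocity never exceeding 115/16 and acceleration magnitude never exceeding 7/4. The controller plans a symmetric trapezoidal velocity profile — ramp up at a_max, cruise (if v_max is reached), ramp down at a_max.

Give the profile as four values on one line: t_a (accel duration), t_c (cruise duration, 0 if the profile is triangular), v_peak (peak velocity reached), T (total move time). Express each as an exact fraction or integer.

vₘ²/aₘ = (115/16)²/(7/4) = 13225/448
175/64 < 13225/448 ⇒ no cruise
v_peak = √(175/64·7/4) = √(1225/256) = 35/16
t_a = (35/16)/(7/4) = 5/4; t_c = 0
T = 2·5/4 = 5/2

t_a=5/4 t_c=0 v_peak=35/16 T=5/2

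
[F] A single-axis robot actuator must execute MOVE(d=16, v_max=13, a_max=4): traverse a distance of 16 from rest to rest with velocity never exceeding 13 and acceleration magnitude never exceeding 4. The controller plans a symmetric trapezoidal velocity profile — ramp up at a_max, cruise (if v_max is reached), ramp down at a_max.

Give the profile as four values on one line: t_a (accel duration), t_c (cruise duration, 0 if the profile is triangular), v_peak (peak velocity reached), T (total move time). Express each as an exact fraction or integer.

v_max²/a_max = 13²/4 = 169/4
16 < 169/4 ⇒ no cruise
v_peak = √(16·4) = √64 = 8
t_a = 8/4 = 2; t_c = 0
T = 2·2 = 4

t_a=2 t_c=0 v_peak=8 T=4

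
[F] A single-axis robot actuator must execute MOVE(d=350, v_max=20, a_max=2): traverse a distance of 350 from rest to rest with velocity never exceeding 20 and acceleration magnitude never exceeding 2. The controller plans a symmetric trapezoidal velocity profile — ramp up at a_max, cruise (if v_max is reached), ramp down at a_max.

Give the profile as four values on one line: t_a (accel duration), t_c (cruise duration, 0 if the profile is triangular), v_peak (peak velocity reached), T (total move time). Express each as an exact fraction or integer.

(v_max)²/a_max = 20²/2 = 200
350 ≥ 200 so v_max reached
t_a = 20/2 = 10; v_peak = 20
d_cruise = 350 − 200 = 150; t_c = 150/20 = 15/2
T = 2·10 + 15/2 = 55/2

t_a=10 t_c=15/2 v_peak=20 T=55/2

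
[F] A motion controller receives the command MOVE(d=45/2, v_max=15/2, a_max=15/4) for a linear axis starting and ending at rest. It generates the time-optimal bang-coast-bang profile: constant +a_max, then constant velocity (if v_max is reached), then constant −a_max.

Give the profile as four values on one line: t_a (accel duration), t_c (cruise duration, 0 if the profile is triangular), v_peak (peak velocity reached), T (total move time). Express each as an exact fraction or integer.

t_a=2 t_c=1 v_peak=15/2 T=5

vₘ²/aₘ = (15/2)²/(15/4) = 15
45/2 ≥ 15 ⇒ cruise phase
t_a = (15/2)/(15/4) = 2; v_peak = 15/2
d_cruise = 45/2 − 15 = 15/2; t_c = (15/2)/(15/2) = 1
T = 2·2 + 1 = 5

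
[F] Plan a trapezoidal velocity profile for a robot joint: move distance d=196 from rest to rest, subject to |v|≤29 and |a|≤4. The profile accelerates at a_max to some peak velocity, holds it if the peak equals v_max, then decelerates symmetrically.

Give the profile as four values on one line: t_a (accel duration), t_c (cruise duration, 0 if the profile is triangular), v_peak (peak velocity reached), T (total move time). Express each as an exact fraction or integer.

t_a=7 t_c=0 v_peak=28 T=14

v_max²/a_max = 29²/4 = 841/4
196 < 841/4 → triangular
v_peak = √(196·4) = √784 = 28
t_a = 28/4 = 7; t_c = 0
T = 2·7 = 14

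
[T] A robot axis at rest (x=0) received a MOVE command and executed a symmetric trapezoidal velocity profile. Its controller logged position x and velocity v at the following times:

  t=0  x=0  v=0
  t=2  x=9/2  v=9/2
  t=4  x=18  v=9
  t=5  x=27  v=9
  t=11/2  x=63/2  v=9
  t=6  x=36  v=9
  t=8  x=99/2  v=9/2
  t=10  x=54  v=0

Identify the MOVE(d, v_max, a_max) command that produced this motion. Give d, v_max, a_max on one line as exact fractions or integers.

d=54 v_max=9 a_max=9/4

final state: t=10, x=54, v=0 → d = 54
a_max = (9/2−0)/(2−0) = 9/4
max v = 9 over t∈[4,6] → v_max = 9
check: 9·(4+2) = 54 ✓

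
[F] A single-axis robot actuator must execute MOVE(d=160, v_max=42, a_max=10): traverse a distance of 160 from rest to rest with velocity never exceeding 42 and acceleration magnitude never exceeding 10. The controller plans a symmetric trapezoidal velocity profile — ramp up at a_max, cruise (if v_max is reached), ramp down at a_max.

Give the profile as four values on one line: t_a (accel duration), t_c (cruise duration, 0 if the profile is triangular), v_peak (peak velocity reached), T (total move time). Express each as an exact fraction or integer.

t_a=4 t_c=0 v_peak=40 T=8

vₘ²/aₘ = 42²/10 = 882/5
160 < 882/5 → triangular
v_peak = √(160·10) = √1600 = 40
t_a = 40/10 = 4; t_c = 0
T = 2·4 = 8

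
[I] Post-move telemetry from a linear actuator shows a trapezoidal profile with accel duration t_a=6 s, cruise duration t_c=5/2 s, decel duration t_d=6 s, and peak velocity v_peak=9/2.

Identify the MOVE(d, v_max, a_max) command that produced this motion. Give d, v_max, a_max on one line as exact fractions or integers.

d=153/4 v_max=9/2 a_max=3/4

a_max = (9/2)/6 = 3/4
d_a = ½·9/2·6 = 27/2; d_c = 9/2·5/2 = 45/4
d = 2·27/2 + 45/4 = 153/4
t_c = 5/2 > 0 so v_max = 9/2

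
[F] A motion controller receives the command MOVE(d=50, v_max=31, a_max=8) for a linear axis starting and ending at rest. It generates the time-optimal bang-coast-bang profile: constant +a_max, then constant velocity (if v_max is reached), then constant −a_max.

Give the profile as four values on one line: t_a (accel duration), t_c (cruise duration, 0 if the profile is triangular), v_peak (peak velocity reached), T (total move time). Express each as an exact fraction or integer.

(v_max)²/a_max = 31²/8 = 961/8
50 < 961/8 ⇒ no cruise
v_peak = √(50·8) = √400 = 20
t_a = 20/8 = 5/2; t_c = 0
T = 2·5/2 = 5

t_a=5/2 t_c=0 v_peak=20 T=5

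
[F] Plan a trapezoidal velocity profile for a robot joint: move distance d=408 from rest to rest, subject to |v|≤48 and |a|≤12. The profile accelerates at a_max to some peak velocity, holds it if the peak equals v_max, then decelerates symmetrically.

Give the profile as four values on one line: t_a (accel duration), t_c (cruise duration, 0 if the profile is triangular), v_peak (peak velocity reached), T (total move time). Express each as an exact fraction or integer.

t_a=4 t_c=9/2 v_peak=48 T=25/2

v_max²/a_max = 48²/12 = 192
408 ≥ 192 ⇒ cruise phase
t_a = 48/12 = 4; v_peak = 48
d_cruise = 408 − 192 = 216; t_c = 216/48 = 9/2
T = 2·4 + 9/2 = 25/2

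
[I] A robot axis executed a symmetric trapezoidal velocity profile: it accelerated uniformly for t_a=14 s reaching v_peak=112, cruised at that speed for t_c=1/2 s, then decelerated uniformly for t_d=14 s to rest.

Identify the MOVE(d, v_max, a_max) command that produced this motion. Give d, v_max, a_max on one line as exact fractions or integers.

a_max = 112/14 = 8
d_a = ½·112·14 = 784; d_c = 112·1/2 = 56
d = 2·784 + 56 = 1624
t_c = 1/2 > 0 → v_max = v_peak = 112

d=1624 v_max=112 a_max=8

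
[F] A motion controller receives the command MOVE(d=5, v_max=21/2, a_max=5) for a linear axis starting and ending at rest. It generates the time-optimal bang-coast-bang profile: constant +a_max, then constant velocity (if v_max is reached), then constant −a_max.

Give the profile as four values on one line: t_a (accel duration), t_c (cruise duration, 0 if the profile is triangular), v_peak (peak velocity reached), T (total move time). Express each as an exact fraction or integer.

t_a=1 t_c=0 v_peak=5 T=2

(v_max)²/a_max = (21/2)²/5 = 441/20
5 < 441/20 so t_c = 0
v_peak = √(5·5) = √25 = 5
t_a = 5/5 = 1; t_c = 0
T = 2·1 = 2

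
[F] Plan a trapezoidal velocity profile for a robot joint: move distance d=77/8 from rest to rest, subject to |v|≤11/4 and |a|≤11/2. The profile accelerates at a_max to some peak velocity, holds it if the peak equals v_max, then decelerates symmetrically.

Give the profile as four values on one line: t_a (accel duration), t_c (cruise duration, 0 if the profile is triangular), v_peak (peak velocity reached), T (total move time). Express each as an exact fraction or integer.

v_max²/a_max = (11/4)²/(11/2) = 11/8
77/8 ≥ 11/8 so v_max reached
t_a = (11/4)/(11/2) = 1/2; v_peak = 11/4
d_cruise = 77/8 − 11/8 = 33/4; t_c = (33/4)/(11/4) = 3
T = 2·1/2 + 3 = 4

t_a=1/2 t_c=3 v_peak=11/4 T=4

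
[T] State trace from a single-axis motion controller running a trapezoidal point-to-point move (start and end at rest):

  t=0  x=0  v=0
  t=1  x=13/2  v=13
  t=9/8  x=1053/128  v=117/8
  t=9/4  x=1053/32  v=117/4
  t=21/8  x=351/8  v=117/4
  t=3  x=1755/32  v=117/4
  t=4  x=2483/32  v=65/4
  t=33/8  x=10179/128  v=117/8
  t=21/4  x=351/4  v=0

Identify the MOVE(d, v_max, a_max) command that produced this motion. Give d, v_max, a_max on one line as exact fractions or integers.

final state: t=21/4, x=351/4, v=0 → d = 351/4
a_max = (13−0)/(1−0) = 13
max v = 117/4 over t∈[9/4,3] → v_max = 117/4
check: 117/4·(9/4+3/4) = 351/4 ✓

d=351/4 v_max=117/4 a_max=13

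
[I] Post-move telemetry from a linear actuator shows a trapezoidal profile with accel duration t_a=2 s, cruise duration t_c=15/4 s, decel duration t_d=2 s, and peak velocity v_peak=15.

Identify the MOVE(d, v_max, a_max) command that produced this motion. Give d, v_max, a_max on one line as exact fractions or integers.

d=345/4 v_max=15 a_max=15/2

a_max = 15/2
d_a = ½·15·2 = 15; d_c = 15·15/4 = 225/4
d = 2·15 + 225/4 = 345/4
t_c = 15/4 > 0 so v_max = 15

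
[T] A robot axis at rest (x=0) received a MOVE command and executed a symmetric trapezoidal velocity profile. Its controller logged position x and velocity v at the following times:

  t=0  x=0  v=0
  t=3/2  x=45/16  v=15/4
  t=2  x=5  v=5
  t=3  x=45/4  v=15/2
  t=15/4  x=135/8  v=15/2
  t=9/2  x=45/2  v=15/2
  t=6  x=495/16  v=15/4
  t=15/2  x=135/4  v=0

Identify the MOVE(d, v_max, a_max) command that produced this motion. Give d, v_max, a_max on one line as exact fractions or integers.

d=135/4 v_max=15/2 a_max=5/2

final state: t=15/2, x=135/4, v=0 → d = 135/4
a_max = (15/4−0)/(3/2−0) = 5/2
max v = 15/2 over t∈[3,9/2] → v_max = 15/2
check: 15/2·(3+3/2) = 135/4 ✓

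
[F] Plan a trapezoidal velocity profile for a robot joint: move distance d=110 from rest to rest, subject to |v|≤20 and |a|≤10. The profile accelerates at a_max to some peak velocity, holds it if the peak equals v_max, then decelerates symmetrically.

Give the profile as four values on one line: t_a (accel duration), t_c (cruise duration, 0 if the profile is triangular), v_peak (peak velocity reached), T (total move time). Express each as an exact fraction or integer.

(v_max)²/a_max = 20²/10 = 40
110 ≥ 40 → trapezoidal
t_a = 20/10 = 2; v_peak = 20
d_cruise = 110 − 40 = 70; t_c = 70/20 = 7/2
T = 2·2 + 7/2 = 15/2

t_a=2 t_c=7/2 v_peak=20 T=15/2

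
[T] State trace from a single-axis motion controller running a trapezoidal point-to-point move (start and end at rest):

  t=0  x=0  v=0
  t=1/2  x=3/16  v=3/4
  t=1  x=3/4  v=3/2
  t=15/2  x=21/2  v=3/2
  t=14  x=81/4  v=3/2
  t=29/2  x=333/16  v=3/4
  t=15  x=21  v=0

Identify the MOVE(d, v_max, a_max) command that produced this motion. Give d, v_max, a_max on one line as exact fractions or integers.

d=21 v_max=3/2 a_max=3/2

final state: t=15, x=21, v=0 → d = 21
a_max = (3/4−0)/(1/2−0) = 3/2
max v = 3/2 over t∈[1,14] → v_max = 3/2
check: 3/2·(1+13) = 21 ✓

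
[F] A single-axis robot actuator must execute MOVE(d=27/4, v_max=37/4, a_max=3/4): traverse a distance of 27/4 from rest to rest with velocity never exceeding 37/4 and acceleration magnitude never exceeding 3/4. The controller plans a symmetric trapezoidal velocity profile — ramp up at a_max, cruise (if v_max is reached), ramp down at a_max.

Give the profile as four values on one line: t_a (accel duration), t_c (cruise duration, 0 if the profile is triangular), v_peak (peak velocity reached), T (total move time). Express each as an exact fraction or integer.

(v_max)²/a_max = (37/4)²/(3/4) = 1369/12
27/4 < 1369/12 → triangular
v_peak = √(27/4·3/4) = √(81/16) = 9/4
t_a = (9/4)/(3/4) = 3; t_c = 0
T = 2·3 = 6

t_a=3 t_c=0 v_peak=9/4 T=6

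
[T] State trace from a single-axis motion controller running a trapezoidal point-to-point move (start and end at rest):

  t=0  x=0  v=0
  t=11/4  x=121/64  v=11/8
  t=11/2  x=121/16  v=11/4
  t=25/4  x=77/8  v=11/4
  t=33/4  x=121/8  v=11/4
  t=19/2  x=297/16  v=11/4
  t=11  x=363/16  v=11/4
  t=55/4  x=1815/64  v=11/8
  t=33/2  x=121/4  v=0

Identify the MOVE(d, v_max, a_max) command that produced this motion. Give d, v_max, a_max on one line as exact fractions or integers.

d=121/4 v_max=11/4 a_max=1/2

final state: t=33/2, x=121/4, v=0 → d = 121/4
a_max = (11/8−0)/(11/4−0) = 1/2
max v = 11/4 over t∈[11/2,11] → v_max = 11/4
check: 11/4·(11/2+11/2) = 121/4 ✓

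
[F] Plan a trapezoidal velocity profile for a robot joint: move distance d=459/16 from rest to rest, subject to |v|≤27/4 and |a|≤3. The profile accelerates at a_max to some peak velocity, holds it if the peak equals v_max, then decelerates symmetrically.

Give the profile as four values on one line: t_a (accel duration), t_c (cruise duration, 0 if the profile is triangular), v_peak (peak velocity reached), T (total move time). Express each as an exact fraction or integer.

t_a=9/4 t_c=2 v_peak=27/4 T=13/2

(v_max)²/a_max = (27/4)²/3 = 243/16
459/16 ≥ 243/16 → trapezoidal
t_a = (27/4)/3 = 9/4; v_peak = 27/4
d_cruise = 459/16 − 243/16 = 27/2; t_c = (27/2)/(27/4) = 2
T = 2·9/4 + 2 = 13/2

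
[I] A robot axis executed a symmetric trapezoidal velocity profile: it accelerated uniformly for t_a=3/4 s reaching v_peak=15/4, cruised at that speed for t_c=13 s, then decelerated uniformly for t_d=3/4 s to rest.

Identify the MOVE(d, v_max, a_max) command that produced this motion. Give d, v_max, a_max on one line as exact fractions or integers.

a_max = (15/4)/(3/4) = 5
d_a = ½·15/4·3/4 = 45/32; d_c = 15/4·13 = 195/4
d = 2·45/32 + 195/4 = 825/16
t_c = 13 > 0 ⇒ limit active, v_max = 15/4

d=825/16 v_max=15/4 a_max=5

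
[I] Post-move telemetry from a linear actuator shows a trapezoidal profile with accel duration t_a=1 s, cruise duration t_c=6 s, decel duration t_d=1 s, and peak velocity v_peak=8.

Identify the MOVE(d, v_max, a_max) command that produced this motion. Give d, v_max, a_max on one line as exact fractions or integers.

a_max = 8/1 = 8
d_a = ½·8·1 = 4; d_c = 8·6 = 48
d = 2·4 + 48 = 56
t_c = 6 > 0 ⇒ limit active, v_max = 8

d=56 v_max=8 a_max=8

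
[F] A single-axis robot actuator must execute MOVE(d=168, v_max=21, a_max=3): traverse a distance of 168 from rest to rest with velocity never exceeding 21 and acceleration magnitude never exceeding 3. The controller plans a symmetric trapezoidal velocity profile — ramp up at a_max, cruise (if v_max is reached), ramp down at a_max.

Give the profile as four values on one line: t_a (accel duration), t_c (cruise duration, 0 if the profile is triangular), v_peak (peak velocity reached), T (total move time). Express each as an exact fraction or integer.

vₘ²/aₘ = 21²/3 = 147
168 ≥ 147 → trapezoidal
t_a = 21/3 = 7; v_peak = 21
d_cruise = 168 − 147 = 21; t_c = 21/21 = 1
T = 2·7 + 1 = 15

t_a=7 t_c=1 v_peak=21 T=15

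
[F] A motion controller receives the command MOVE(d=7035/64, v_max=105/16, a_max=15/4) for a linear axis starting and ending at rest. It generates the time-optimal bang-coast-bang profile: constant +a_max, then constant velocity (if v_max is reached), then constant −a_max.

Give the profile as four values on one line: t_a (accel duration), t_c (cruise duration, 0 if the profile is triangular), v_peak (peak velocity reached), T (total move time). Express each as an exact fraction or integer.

v_max²/a_max = (105/16)²/(15/4) = 735/64
7035/64 ≥ 735/64 ⇒ cruise phase
t_a = (105/16)/(15/4) = 7/4; v_peak = 105/16
d_cruise = 7035/64 − 735/64 = 1575/16; t_c = (1575/16)/(105/16) = 15
T = 2·7/4 + 15 = 37/2

t_a=7/4 t_c=15 v_peak=105/16 T=37/2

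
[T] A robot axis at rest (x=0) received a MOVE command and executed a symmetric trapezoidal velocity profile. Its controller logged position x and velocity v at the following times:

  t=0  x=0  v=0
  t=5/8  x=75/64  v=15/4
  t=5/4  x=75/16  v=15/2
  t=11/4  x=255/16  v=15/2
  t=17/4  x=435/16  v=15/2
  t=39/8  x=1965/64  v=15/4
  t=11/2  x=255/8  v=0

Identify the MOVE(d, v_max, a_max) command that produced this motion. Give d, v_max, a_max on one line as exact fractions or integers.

d=255/8 v_max=15/2 a_max=6

final state: t=11/2, x=255/8, v=0 → d = 255/8
a_max = (15/4−0)/(5/8−0) = 6
max v = 15/2 over t∈[5/4,17/4] → v_max = 15/2
check: 15/2·(5/4+3) = 255/8 ✓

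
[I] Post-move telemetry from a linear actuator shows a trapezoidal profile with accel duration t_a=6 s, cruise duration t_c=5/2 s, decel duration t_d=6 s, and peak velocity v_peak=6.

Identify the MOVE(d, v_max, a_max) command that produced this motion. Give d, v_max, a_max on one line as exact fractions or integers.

a_max = 6/6 = 1
d_a = ½·6·6 = 18; d_c = 6·5/2 = 15
d = 2·18 + 15 = 51
t_c = 5/2 > 0 → v_max = v_peak = 6

d=51 v_max=6 a_max=1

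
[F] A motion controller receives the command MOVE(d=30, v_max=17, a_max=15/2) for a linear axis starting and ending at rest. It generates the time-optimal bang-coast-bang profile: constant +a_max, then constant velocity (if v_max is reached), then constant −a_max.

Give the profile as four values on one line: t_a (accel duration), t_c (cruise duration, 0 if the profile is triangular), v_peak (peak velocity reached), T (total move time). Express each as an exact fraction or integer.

v_max²/a_max = 17²/(15/2) = 578/15
30 < 578/15 so t_c = 0
v_peak = √(30·15/2) = √225 = 15
t_a = 15/(15/2) = 2; t_c = 0
T = 2·2 = 4

t_a=2 t_c=0 v_peak=15 T=4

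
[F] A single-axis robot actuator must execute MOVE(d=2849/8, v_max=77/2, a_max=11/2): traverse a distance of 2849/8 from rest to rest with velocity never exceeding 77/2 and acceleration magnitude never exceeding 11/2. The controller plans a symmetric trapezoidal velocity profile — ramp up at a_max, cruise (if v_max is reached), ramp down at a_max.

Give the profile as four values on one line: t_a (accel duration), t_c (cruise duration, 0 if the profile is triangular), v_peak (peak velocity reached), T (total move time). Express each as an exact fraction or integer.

t_a=7 t_c=9/4 v_peak=77/2 T=65/4

vₘ²/aₘ = (77/2)²/(11/2) = 539/2
2849/8 ≥ 539/2 ⇒ cruise phase
t_a = (77/2)/(11/2) = 7; v_peak = 77/2
d_cruise = 2849/8 − 539/2 = 693/8; t_c = (693/8)/(77/2) = 9/4
T = 2·7 + 9/4 = 65/4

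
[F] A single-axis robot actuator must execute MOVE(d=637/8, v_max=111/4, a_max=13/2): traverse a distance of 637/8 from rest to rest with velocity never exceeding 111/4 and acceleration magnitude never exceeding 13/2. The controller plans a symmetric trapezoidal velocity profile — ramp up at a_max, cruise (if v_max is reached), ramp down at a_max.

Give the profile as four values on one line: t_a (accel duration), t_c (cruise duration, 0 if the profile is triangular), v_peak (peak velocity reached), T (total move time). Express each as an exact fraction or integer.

v_max²/a_max = (111/4)²/(13/2) = 12321/104
637/8 < 12321/104 ⇒ no cruise
v_peak = √(637/8·13/2) = √(8281/16) = 91/4
t_a = (91/4)/(13/2) = 7/2; t_c = 0
T = 2·7/2 = 7

t_a=7/2 t_c=0 v_peak=91/4 T=7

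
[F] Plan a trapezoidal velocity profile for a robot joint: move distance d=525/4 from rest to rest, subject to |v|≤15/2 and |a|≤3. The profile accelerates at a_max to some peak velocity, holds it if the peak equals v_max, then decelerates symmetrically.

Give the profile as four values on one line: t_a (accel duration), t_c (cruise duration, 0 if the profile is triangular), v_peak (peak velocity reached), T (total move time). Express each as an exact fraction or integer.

v_max²/a_max = (15/2)²/3 = 75/4
525/4 ≥ 75/4 so v_max reached
t_a = (15/2)/3 = 5/2; v_peak = 15/2
d_cruise = 525/4 − 75/4 = 225/2; t_c = (225/2)/(15/2) = 15
T = 2·5/2 + 15 = 20

t_a=5/2 t_c=15 v_peak=15/2 T=20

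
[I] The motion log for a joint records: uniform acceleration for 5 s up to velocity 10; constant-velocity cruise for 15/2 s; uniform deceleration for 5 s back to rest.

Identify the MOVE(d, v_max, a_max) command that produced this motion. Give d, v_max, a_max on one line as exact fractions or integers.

d=125 v_max=10 a_max=2

a_max = 10/5 = 2
d_a = ½·10·5 = 25; d_c = 10·15/2 = 75
d = 2·25 + 75 = 125
t_c = 15/2 > 0 → v_max = v_peak = 10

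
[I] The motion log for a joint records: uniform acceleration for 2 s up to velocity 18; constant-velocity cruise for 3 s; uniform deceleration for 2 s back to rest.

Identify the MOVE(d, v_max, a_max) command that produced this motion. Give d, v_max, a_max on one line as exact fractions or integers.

d=90 v_max=18 a_max=9

a_max = 18/2 = 9
d_a = ½·18·2 = 18; d_c = 18·3 = 54
d = 2·18 + 54 = 90
t_c = 3 > 0 so v_max = 18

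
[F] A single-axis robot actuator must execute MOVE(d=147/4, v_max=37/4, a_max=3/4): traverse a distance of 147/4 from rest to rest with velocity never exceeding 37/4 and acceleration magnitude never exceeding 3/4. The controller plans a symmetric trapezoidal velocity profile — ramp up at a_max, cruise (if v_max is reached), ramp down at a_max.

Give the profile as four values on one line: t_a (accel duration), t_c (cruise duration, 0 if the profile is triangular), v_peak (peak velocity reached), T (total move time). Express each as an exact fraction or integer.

t_a=7 t_c=0 v_peak=21/4 T=14

v_max²/a_max = (37/4)²/(3/4) = 1369/12
147/4 < 1369/12 so t_c = 0
v_peak = √(147/4·3/4) = √(441/16) = 21/4
t_a = (21/4)/(3/4) = 7; t_c = 0
T = 2·7 = 14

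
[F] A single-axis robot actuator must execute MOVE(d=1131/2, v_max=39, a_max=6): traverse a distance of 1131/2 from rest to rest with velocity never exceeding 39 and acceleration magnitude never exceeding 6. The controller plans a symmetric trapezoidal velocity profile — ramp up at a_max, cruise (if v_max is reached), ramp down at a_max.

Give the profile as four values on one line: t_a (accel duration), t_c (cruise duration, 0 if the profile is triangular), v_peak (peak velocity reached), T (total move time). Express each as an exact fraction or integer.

t_a=13/2 t_c=8 v_peak=39 T=21

vₘ²/aₘ = 39²/6 = 507/2
1131/2 ≥ 507/2 so v_max reached
t_a = 39/6 = 13/2; v_peak = 39
d_cruise = 1131/2 − 507/2 = 312; t_c = 312/39 = 8
T = 2·13/2 + 8 = 21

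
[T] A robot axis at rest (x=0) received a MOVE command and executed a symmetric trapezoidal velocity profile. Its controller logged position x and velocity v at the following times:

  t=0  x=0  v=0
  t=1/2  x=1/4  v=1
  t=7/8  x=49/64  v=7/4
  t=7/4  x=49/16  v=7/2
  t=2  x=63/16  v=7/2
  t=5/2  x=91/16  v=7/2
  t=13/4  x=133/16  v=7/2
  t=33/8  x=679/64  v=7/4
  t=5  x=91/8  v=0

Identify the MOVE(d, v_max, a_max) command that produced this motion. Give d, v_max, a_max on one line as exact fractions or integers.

d=91/8 v_max=7/2 a_max=2

final state: t=5, x=91/8, v=0 → d = 91/8
a_max = (1−0)/(1/2−0) = 2
max v = 7/2 over t∈[7/4,13/4] → v_max = 7/2
check: 7/2·(7/4+3/2) = 91/8 ✓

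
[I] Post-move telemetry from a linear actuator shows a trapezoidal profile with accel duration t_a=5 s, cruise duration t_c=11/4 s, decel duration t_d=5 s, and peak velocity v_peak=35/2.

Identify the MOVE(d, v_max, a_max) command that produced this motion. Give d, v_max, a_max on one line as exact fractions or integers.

d=1085/8 v_max=35/2 a_max=7/2

a_max = (35/2)/5 = 7/2
d_a = ½·35/2·5 = 175/4; d_c = 35/2·11/4 = 385/8
d = 2·175/4 + 385/8 = 1085/8
t_c = 11/4 > 0 → v_max = v_peak = 35/2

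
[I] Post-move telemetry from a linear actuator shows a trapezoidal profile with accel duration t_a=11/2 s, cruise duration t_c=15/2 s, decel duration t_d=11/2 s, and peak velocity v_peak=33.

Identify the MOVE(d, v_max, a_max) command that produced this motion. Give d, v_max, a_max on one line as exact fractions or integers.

d=429 v_max=33 a_max=6

a_max = 33/(11/2) = 6
d_a = ½·33·11/2 = 363/4; d_c = 33·15/2 = 495/2
d = 2·363/4 + 495/2 = 429
t_c = 15/2 > 0 ⇒ limit active, v_max = 33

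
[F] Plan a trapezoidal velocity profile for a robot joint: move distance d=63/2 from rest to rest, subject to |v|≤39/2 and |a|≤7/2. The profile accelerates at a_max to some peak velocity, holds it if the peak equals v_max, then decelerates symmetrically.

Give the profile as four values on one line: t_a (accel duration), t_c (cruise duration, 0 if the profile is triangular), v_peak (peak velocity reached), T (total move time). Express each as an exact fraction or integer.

(v_max)²/a_max = (39/2)²/(7/2) = 1521/14
63/2 < 1521/14 ⇒ no cruise
v_peak = √(63/2·7/2) = √(441/4) = 21/2
t_a = (21/2)/(7/2) = 3; t_c = 0
T = 2·3 = 6

t_a=3 t_c=0 v_peak=21/2 T=6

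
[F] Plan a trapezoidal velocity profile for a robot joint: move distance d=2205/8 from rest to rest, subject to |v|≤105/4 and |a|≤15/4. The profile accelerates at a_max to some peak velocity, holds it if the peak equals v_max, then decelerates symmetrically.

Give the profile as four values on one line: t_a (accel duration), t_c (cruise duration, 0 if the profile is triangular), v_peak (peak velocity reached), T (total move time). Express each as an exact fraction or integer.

t_a=7 t_c=7/2 v_peak=105/4 T=35/2

vₘ²/aₘ = (105/4)²/(15/4) = 735/4
2205/8 ≥ 735/4 so v_max reached
t_a = (105/4)/(15/4) = 7; v_peak = 105/4
d_cruise = 2205/8 − 735/4 = 735/8; t_c = (735/8)/(105/4) = 7/2
T = 2·7 + 7/2 = 35/2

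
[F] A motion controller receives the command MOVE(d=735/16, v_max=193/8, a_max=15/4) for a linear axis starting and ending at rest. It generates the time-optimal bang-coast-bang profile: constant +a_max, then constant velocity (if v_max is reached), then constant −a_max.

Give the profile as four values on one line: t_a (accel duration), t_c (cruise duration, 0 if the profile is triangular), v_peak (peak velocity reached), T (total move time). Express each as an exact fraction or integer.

t_a=7/2 t_c=0 v_peak=105/8 T=7

vₘ²/aₘ = (193/8)²/(15/4) = 37249/240
735/16 < 37249/240 so t_c = 0
v_peak = √(735/16·15/4) = √(11025/64) = 105/8
t_a = (105/8)/(15/4) = 7/2; t_c = 0
T = 2·7/2 = 7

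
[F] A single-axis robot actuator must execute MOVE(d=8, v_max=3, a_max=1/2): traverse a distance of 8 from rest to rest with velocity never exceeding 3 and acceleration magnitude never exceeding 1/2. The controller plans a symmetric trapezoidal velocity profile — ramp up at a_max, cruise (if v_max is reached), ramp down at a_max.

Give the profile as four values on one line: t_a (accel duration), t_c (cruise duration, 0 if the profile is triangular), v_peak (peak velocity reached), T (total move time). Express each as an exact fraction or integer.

(v_max)²/a_max = 3²/(1/2) = 18
8 < 18 so t_c = 0
v_peak = √(8·1/2) = √4 = 2
t_a = 2/(1/2) = 4; t_c = 0
T = 2·4 = 8

t_a=4 t_c=0 v_peak=2 T=8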